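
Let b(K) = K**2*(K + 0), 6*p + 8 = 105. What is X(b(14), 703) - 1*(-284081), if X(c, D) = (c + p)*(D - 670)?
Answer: 750333/2 ≈ 3.7517e+5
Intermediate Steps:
p = 97/6 (p = -4/3 + (1/6)*105 = -4/3 + 35/2 = 97/6 ≈ 16.167)
b(K) = K**3 (b(K) = K**2*K = K**3)
X(c, D) = (-670 + D)*(97/6 + c) (X(c, D) = (c + 97/6)*(D - 670) = (97/6 + c)*(-670 + D) = (-670 + D)*(97/6 + c))
X(b(14), 703) - 1*(-284081) = (-32495/3 - 670*14**3 + (97/6)*703 + 703*14**3) - 1*(-284081) = (-32495/3 - 670*2744 + 68191/6 + 703*2744) + 284081 = (-32495/3 - 1838480 + 68191/6 + 1929032) + 284081 = 182171/2 + 284081 = 750333/2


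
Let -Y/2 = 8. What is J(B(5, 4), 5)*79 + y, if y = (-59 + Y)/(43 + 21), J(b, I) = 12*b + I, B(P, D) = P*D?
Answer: 1238645/64 ≈ 19354.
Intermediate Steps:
B(P, D) = D*P
Y = -16 (Y = -2*8 = -16)
J(b, I) = I + 12*b
y = -75/64 (y = (-59 - 16)/(43 + 21) = -75/64 ≈ -1.1719)
J(B(5, 4), 5)*79 + y = (5 + 12*(4*5))*79 - 75/64 = (5 + 12*20)*79 - 75/64 = (5 + 240)*79 - 75/64 = 245*79 - 75/64 = 19355 - 75/64 = 1238645/64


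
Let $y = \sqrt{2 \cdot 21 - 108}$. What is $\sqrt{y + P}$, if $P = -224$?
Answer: $\sqrt{-224 + i \sqrt{66}} \approx 0.27136 + 14.969 i$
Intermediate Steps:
$y = i \sqrt{66}$ ($y = \sqrt{42 - 108} = \sqrt{-66} = i \sqrt{66} \approx 8.124 i$)
$\sqrt{y + P} = \sqrt{i \sqrt{66} - 224} = \sqrt{-224 + i \sqrt{66}}$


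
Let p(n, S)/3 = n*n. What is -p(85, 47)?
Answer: -21675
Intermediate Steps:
p(n, S) = 3*n² (p(n, S) = 3*(n*n) = 3*n²)
-p(85, 47) = -3*85² = -3*7225 = -1*21675 = -21675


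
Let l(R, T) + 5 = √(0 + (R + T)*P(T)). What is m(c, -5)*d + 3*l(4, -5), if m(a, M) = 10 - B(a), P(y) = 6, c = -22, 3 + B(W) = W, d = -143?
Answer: -5020 + 3*I*√6 ≈ -5020.0 + 7.3485*I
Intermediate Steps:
B(W) = -3 + W
m(a, M) = 13 - a (m(a, M) = 10 - (-3 + a) = 10 + (3 - a) = 13 - a)
l(R, T) = -5 + √(6*R + 6*T) (l(R, T) = -5 + √(0 + (R + T)*6) = -5 + √(0 + (6*R + 6*T)) = -5 + √(6*R + 6*T))
m(c, -5)*d + 3*l(4, -5) = (13 - 1*(-22))*(-143) + 3*(-5 + √(6*4 + 6*(-5))) = (13 + 22)*(-143) + 3*(-5 + √(24 - 30)) = 35*(-143) + 3*(-5 + √(-6)) = -5005 + 3*(-5 + I*√6) = -5005 + (-15 + 3*I*√6) = -5020 + 3*I*√6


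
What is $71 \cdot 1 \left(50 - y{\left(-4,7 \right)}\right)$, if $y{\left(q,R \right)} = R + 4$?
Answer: $2769$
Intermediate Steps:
$y{\left(q,R \right)} = 4 + R$
$71 \cdot 1 \left(50 - y{\left(-4,7 \right)}\right) = 71 \cdot 1 \left(50 - \left(4 + 7\right)\right) = 71 \left(50 - 11\right) = 71 \cdot 39 = 2769$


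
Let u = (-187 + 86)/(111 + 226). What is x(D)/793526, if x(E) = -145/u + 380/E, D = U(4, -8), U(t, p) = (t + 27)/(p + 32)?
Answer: 2435935/2484529906 ≈ 0.00098044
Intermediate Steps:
U(t, p) = (27 + t)/(32 + p)
u = -101/337 ≈ -0.29970
D = 31/24 (D = (27 + 4)/(32 - 8) = 31/24 ≈ 1.2917)
x(E) = 48865/101 + 380/E (x(E) = -145/(-101/337) + 380/E = -145*(-337/101) + 380/E = 48865/101 + 380/E)
x(D)/793526 = (48865/101 + 380/(31/24))/793526 = (48865/101 + 380*(24/31))*(1/793526) = (48865/101 + 9120/31)*(1/793526) = (2435935/3131)*(1/793526) = 2435935/2484529906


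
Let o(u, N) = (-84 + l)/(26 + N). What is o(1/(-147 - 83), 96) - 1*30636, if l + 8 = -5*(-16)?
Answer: -1868802/61 ≈ -30636.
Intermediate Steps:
l = 72 (l = -8 - 5*(-16) = -8 + 80 = 72)
o(u, N) = -12/(26 + N) (o(u, N) = (-84 + 72)/(26 + N) = -12/(26 + N))
o(1/(-147 - 83), 96) - 1*30636 = -12/(26 + 96) - 1*30636 = -12/122 - 30636 = -12*1/122 - 30636 = -6/61 - 30636 = -1868802/61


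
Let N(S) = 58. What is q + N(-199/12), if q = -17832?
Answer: -17774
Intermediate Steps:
q + N(-199/12) = -17832 + 58 = -17774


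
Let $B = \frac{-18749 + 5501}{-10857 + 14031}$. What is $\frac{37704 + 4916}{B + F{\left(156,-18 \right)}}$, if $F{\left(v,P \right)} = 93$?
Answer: $\frac{980260}{2043} \approx 479.81$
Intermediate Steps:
$B = - \frac{96}{23}$ ($B = - \frac{13248}{3174} = \left(-13248\right) \frac{1}{3174} = - \frac{96}{23} \approx -4.1739$)
$\frac{37704 + 4916}{B + F{\left(156,-18 \right)}} = \frac{37704 + 4916}{- \frac{96}{23} + 93} = \frac{42620}{\frac{2043}{23}} = 42620 \cdot \frac{23}{2043} = \frac{980260}{2043}$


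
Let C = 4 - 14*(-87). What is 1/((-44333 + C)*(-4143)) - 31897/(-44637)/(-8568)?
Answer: -1898901590755/22769643538272456 ≈ -8.3396e-5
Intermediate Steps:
C = 1222 (C = 4 + 1218 = 1222)
1/((-44333 + C)*(-4143)) - 31897/(-44637)/(-8568) = 1/((-44333 + 1222)*(-4143)) - 31897/(-44637)/(-8568) = -1/4143/(-43111) - 31897*(-1/44637)*(-1/8568) = -1/43111*(-1/4143) + (31897/44637)*(-1/8568) = 1/178608873 - 31897/382449816 = -1898901590755/22769643538272456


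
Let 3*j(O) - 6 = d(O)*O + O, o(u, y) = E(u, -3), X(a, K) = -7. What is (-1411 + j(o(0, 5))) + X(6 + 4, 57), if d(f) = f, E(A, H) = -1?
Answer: -1416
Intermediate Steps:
o(u, y) = -1
j(O) = 2 + O/3 + O²/3 (j(O) = 2 + (O*O + O)/3 = 2 + (O² + O)/3 = 2 + (O + O²)/3 = 2 + (O/3 + O²/3) = 2 + O/3 + O²/3)
(-1411 + j(o(0, 5))) + X(6 + 4, 57) = (-1411 + (2 + (⅓)*(-1) + (⅓)*(-1)²)) - 7 = (-1411 + (2 - ⅓ + (⅓)*1)) - 7 = (-1411 + (2 - ⅓ + ⅓)) - 7 = (-1411 + 2) - 7 = -1409 - 7 = -1416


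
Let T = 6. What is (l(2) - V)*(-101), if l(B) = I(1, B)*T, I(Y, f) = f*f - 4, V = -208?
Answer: -21008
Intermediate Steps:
I(Y, f) = -4 + f² (I(Y, f) = f² - 4 = -4 + f²)
l(B) = -24 + 6*B² (l(B) = (-4 + B²)*6 = -24 + 6*B²)
(l(2) - V)*(-101) = ((-24 + 6*2²) - 1*(-208))*(-101) = ((-24 + 6*4) + 208)*(-101) = ((-24 + 24) + 208)*(-101) = (0 + 208)*(-101) = 208*(-101) = -21008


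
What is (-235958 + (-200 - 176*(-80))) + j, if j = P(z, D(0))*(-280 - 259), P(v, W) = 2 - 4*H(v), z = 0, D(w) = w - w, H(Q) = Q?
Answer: -223156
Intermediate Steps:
D(w) = 0
P(v, W) = 2 - 4*v
j = -1078 (j = (2 - 4*0)*(-280 - 259) = (2 + 0)*(-539) = 2*(-539) = -1078)
(-235958 + (-200 - 176*(-80))) + j = (-235958 + (-200 - 176*(-80))) - 1078 = (-235958 + (-200 + 14080)) - 1078 = (-235958 + 13880) - 1078 = -222078 - 1078 = -223156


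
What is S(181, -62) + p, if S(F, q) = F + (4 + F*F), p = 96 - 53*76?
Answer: 29014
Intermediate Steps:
p = -3932 (p = 96 - 4028 = -3932)
S(F, q) = 4 + F + F² (S(F, q) = F + (4 + F²) = 4 + F + F²)
S(181, -62) + p = (4 + 181 + 181²) - 3932 = (4 + 181 + 32761) - 3932 = 32946 - 3932 = 29014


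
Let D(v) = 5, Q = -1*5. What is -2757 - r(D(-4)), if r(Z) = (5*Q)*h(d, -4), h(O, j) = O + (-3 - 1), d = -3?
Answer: -2932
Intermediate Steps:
Q = -5
h(O, j) = -4 + O (h(O, j) = O - 4 = -4 + O)
r(Z) = 175 (r(Z) = (5*(-5))*(-4 - 3) = -25*(-7) = 175)
-2757 - r(D(-4)) = -2757 - 1*175 = -2757 - 175 = -2932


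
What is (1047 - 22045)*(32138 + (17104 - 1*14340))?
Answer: -732872196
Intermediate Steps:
(1047 - 22045)*(32138 + (17104 - 1*14340)) = -20998*(32138 + (17104 - 14340)) = -20998*(32138 + 2764) = -20998*34902 = -732872196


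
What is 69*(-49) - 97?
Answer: -3478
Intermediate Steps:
69*(-49) - 97 = -3381 - 97 = -3478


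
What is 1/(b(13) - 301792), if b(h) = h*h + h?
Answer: -1/301610 ≈ -3.3155e-6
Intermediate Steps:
b(h) = h + h**2 (b(h) = h**2 + h = h + h**2)
1/(b(13) - 301792) = 1/(13*(1 + 13) - 301792) = 1/(13*14 - 301792) = 1/(182 - 301792) = 1/(-301610) = -1/301610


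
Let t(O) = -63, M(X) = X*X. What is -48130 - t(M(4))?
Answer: -48067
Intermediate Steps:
M(X) = X²
-48130 - t(M(4)) = -48130 - 1*(-63) = -48130 + 63 = -48067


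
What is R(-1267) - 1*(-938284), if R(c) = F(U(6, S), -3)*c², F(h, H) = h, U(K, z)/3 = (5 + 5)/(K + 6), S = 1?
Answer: 9903013/2 ≈ 4.9515e+6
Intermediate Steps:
U(K, z) = 30/(6 + K) (U(K, z) = 3*((5 + 5)/(K + 6)) = 3*(10/(6 + K)) = 30/(6 + K))
R(c) = 5*c²/2 (R(c) = (30/(6 + 6))*c² = (30/12)*c² = (30*(1/12))*c² = 5*c²/2)
R(-1267) - 1*(-938284) = (5/2)*(-1267)² - 1*(-938284) = (5/2)*1605289 + 938284 = 8026445/2 + 938284 = 9903013/2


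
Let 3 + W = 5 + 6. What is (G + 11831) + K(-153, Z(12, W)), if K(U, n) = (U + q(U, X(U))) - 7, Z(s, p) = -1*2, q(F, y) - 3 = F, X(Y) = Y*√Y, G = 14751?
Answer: 26272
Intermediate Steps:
W = 8 (W = -3 + (5 + 6) = -3 + 11 = 8)
X(Y) = Y^(3/2)
q(F, y) = 3 + F
Z(s, p) = -2
K(U, n) = -4 + 2*U (K(U, n) = (U + (3 + U)) - 7 = (3 + 2*U) - 7 = -4 + 2*U)
(G + 11831) + K(-153, Z(12, W)) = (14751 + 11831) + (-4 + 2*(-153)) = 26582 + (-4 - 306) = 26582 - 310 = 26272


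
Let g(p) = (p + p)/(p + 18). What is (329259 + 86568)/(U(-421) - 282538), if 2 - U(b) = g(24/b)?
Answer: -523526193/355712816 ≈ -1.4718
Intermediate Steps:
g(p) = 2*p/(18 + p) (g(p) = (2*p)/(18 + p) = 2*p/(18 + p))
U(b) = 2 - 48/(b*(18 + 24/b)) (U(b) = 2 - 2*24/b/(18 + 24/b) = 2 - 48/(b*(18 + 24/b)))
(329259 + 86568)/(U(-421) - 282538) = (329259 + 86568)/(6*(-421)/(4 + 3*(-421)) - 282538) = 415827/(6*(-421)/(4 - 1263) - 282538) = 415827/(6*(-421)/(-1259) - 282538) = 415827/(6*(-421)*(-1/1259) - 282538) = 415827/(2526/1259 - 282538) = 415827/(-355712816/1259) = 415827*(-1259/355712816) = -523526193/355712816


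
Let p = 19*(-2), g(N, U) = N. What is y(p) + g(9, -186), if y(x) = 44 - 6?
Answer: 47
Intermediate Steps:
p = -38
y(x) = 38
y(p) + g(9, -186) = 38 + 9 = 47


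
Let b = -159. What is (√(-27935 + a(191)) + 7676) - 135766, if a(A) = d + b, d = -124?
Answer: -128090 + I*√28218 ≈ -1.2809e+5 + 167.98*I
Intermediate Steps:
a(A) = -283 (a(A) = -124 - 159 = -283)
(√(-27935 + a(191)) + 7676) - 135766 = (√(-27935 - 283) + 7676) - 135766 = (√(-28218) + 7676) - 135766 = (I*√28218 + 7676) - 135766 = (7676 + I*√28218) - 135766 = -128090 + I*√28218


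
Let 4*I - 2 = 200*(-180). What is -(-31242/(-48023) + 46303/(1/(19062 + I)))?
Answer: -44750130563609/96046 ≈ -4.6592e+8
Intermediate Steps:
I = -17999/2 (I = ½ + (200*(-180))/4 = ½ + (¼)*(-36000) = ½ - 9000 = -17999/2 ≈ -8999.5)
-(-31242/(-48023) + 46303/(1/(19062 + I))) = -(-31242/(-48023) + 46303/(1/(19062 - 17999/2))) = -(-31242*(-1/48023) + 46303/(1/(20125/2))) = -(31242/48023 + 46303/(2/20125)) = -(31242/48023 + 46303*(20125/2)) = -(31242/48023 + 931847875/2) = -1*44750130563609/96046 = -44750130563609/96046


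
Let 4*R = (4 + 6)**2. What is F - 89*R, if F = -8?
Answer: -2233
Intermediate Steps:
R = 25 (R = (4 + 6)**2/4 = (1/4)*10**2 = (1/4)*100 = 25)
F - 89*R = -8 - 89*25 = -8 - 2225 = -2233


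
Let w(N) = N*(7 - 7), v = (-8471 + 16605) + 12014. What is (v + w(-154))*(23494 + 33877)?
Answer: 1155910908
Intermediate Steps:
v = 20148 (v = 8134 + 12014 = 20148)
w(N) = 0 (w(N) = N*0 = 0)
(v + w(-154))*(23494 + 33877) = (20148 + 0)*(23494 + 33877) = 20148*57371 = 1155910908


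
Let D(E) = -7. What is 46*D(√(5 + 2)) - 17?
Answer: -339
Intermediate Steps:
46*D(√(5 + 2)) - 17 = 46*(-7) - 17 = -322 - 17 = -339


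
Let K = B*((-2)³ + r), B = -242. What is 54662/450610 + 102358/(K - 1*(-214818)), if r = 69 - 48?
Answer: 14423488311/23845379980 ≈ 0.60488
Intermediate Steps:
r = 21
K = -3146 (K = -242*((-2)³ + 21) = -242*(-8 + 21) = -242*13 = -3146)
54662/450610 + 102358/(K - 1*(-214818)) = 54662/450610 + 102358/(-3146 - 1*(-214818)) = 54662*(1/450610) + 102358/(-3146 + 214818) = 27331/225305 + 102358/211672 = 27331/225305 + 102358*(1/211672) = 27331/225305 + 51179/105836 = 14423488311/23845379980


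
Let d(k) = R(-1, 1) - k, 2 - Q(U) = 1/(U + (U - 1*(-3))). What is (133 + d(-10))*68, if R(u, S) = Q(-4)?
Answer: 49368/5 ≈ 9873.6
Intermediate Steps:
Q(U) = 2 - 1/(3 + 2*U) (Q(U) = 2 - 1/(U + (U - 1*(-3))) = 2 - 1/(U + (U + 3)) = 2 - 1/(U + (3 + U)) = 2 - 1/(3 + 2*U))
R(u, S) = 11/5 (R(u, S) = (5 + 4*(-4))/(3 + 2*(-4)) = (5 - 16)/(3 - 8) = -11/(-5) = -⅕*(-11) = 11/5)
d(k) = 11/5 - k
(133 + d(-10))*68 = (133 + (11/5 - 1*(-10)))*68 = (133 + (11/5 + 10))*68 = (133 + 61/5)*68 = (726/5)*68 = 49368/5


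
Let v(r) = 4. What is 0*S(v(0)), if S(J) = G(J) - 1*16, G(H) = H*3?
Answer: 0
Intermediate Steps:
G(H) = 3*H
S(J) = -16 + 3*J (S(J) = 3*J - 1*16 = 3*J - 16 = -16 + 3*J)
0*S(v(0)) = 0*(-16 + 3*4) = 0*(-16 + 12) = 0*(-4) = 0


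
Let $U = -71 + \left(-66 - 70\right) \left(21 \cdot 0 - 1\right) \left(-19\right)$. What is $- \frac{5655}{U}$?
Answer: $\frac{377}{177} \approx 2.1299$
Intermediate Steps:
$U = -2655$ ($U = -71 + - 136 \left(0 - 1\right) \left(-19\right) = -71 + \left(-136\right) \left(-1\right) \left(-19\right) = -71 + 136 \left(-19\right) = -71 - 2584 = -2655$)
$- \frac{5655}{U} = - \frac{5655}{-2655} = \left(-5655\right) \left(- \frac{1}{2655}\right) = \frac{377}{177}$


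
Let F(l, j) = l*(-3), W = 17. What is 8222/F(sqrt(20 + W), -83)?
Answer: -8222*sqrt(37)/111 ≈ -450.56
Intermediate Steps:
F(l, j) = -3*l
8222/F(sqrt(20 + W), -83) = 8222/((-3*sqrt(20 + 17))) = 8222/((-3*sqrt(37))) = 8222*(-sqrt(37)/111) = -8222*sqrt(37)/111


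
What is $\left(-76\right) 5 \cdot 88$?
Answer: $-33440$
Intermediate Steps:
$\left(-76\right) 5 \cdot 88 = \left(-380\right) 88 = -33440$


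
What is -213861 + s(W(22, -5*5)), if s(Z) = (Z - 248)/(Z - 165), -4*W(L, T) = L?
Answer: -72926094/341 ≈ -2.1386e+5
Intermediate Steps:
W(L, T) = -L/4
s(Z) = (-248 + Z)/(-165 + Z)
-213861 + s(W(22, -5*5)) = -213861 + (-248 - ¼*22)/(-165 - ¼*22) = -213861 + (-248 - 11/2)/(-165 - 11/2) = -213861 - 507/2/(-341/2) = -213861 - 2/341*(-507/2) = -213861 + 507/341 = -72926094/341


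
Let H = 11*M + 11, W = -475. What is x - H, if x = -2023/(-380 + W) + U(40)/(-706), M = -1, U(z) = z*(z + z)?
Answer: -653881/301815 ≈ -2.1665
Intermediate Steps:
U(z) = 2*z**2 (U(z) = z*(2*z) = 2*z**2)
x = -653881/301815 (x = -2023/(-380 - 475) + (2*40**2)/(-706) = -2023/(-855) + (2*1600)*(-1/706) = -2023*(-1/855) + 3200*(-1/706) = 2023/855 - 1600/353 = -653881/301815 ≈ -2.1665)
H = 0 (H = 11*(-1) + 11 = -11 + 11 = 0)
x - H = -653881/301815 - 1*0 = -653881/301815 + 0 = -653881/301815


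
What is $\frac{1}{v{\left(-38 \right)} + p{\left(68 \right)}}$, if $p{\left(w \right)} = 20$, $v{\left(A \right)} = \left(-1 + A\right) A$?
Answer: $\frac{1}{1502} \approx 0.00066578$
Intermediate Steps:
$v{\left(A \right)} = A \left(-1 + A\right)$
$\frac{1}{v{\left(-38 \right)} + p{\left(68 \right)}} = \frac{1}{- 38 \left(-1 - 38\right) + 20} = \frac{1}{\left(-38\right) \left(-39\right) + 20} = \frac{1}{1482 + 20} = \frac{1}{1502}$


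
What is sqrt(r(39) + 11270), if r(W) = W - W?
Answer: 7*sqrt(230) ≈ 106.16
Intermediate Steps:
r(W) = 0
sqrt(r(39) + 11270) = sqrt(0 + 11270) = sqrt(11270) = 7*sqrt(230)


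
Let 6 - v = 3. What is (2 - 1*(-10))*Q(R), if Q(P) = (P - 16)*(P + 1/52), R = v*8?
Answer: 29976/13 ≈ 2305.8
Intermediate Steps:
v = 3 (v = 6 - 1*3 = 6 - 3 = 3)
R = 24 (R = 3*8 = 24)
Q(P) = (-16 + P)*(1/52 + P) (Q(P) = (-16 + P)*(P + 1/52) = (-16 + P)*(1/52 + P))
(2 - 1*(-10))*Q(R) = (2 - 1*(-10))*(-4/13 + 24**2 - 831/52*24) = (2 + 10)*(-4/13 + 576 - 4986/13) = 12*(2498/13) = 29976/13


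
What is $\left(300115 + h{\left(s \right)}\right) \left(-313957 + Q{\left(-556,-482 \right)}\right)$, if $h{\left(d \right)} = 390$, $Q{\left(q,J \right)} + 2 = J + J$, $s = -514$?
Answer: $-94635936115$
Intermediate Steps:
$Q{\left(q,J \right)} = -2 + 2 J$ ($Q{\left(q,J \right)} = -2 + \left(J + J\right) = -2 + 2 J$)
$\left(300115 + h{\left(s \right)}\right) \left(-313957 + Q{\left(-556,-482 \right)}\right) = \left(300115 + 390\right) \left(-313957 + \left(-2 + 2 \left(-482\right)\right)\right) = 300505 \left(-313957 - 966\right) = 300505 \left(-314923\right) = -94635936115$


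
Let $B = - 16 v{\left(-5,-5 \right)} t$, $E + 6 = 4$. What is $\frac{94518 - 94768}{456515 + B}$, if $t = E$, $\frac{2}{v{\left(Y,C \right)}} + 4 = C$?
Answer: $- \frac{2250}{4108571} \approx -0.00054764$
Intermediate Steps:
$E = -2$ ($E = -6 + 4 = -2$)
$v{\left(Y,C \right)} = \frac{2}{-4 + C}$
$t = -2$
$B = - \frac{64}{9}$ ($B = - 16 \frac{2}{-4 - 5} \left(-2\right) = - 16 \frac{2}{-9} \left(-2\right) = - 16 \cdot 2 \left(- \frac{1}{9}\right) \left(-2\right) = \left(-16\right) \left(- \frac{2}{9}\right) \left(-2\right) = \frac{32}{9} \left(-2\right) = - \frac{64}{9} \approx -7.1111$)
$\frac{94518 - 94768}{456515 + B} = \frac{94518 - 94768}{456515 - \frac{64}{9}} = - \frac{250}{\frac{4108571}{9}} = \left(-250\right) \frac{9}{4108571} = - \frac{2250}{4108571}$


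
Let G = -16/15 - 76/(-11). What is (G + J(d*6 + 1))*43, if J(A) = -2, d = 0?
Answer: 27262/165 ≈ 165.22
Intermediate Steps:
G = 964/165 (G = -16*1/15 - 76*(-1/11) = -16/15 + 76/11 = 964/165 ≈ 5.8424)
(G + J(d*6 + 1))*43 = (964/165 - 2)*43 = (634/165)*43 = 27262/165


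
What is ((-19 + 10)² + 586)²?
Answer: 444889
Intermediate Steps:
((-19 + 10)² + 586)² = ((-9)² + 586)² = (81 + 586)² = 667² = 444889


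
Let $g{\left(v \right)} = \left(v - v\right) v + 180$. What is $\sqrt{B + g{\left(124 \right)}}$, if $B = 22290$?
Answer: $\sqrt{22470} \approx 149.9$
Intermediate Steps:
$g{\left(v \right)} = 180$ ($g{\left(v \right)} = 0 v + 180 = 0 + 180 = 180$)
$\sqrt{B + g{\left(124 \right)}} = \sqrt{22290 + 180} = \sqrt{22470}$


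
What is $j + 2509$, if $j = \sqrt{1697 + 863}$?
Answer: $2509 + 16 \sqrt{10} \approx 2559.6$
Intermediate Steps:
$j = 16 \sqrt{10}$ ($j = \sqrt{2560} = 16 \sqrt{10} \approx 50.596$)
$j + 2509 = 16 \sqrt{10} + 2509 = 2509 + 16 \sqrt{10}$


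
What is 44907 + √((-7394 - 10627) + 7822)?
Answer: 44907 + I*√10199 ≈ 44907.0 + 100.99*I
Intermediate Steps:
44907 + √((-7394 - 10627) + 7822) = 44907 + √(-18021 + 7822) = 44907 + √(-10199) = 44907 + I*√10199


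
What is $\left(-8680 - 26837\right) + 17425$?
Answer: $-18092$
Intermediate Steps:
$\left(-8680 - 26837\right) + 17425 = -35517 + 17425 = -18092$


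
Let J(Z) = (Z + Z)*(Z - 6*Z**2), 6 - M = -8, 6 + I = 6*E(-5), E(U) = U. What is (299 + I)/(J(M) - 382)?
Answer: -263/32918 ≈ -0.0079896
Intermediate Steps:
I = -36 (I = -6 + 6*(-5) = -6 - 30 = -36)
M = 14 (M = 6 - 1*(-8) = 6 + 8 = 14)
J(Z) = 2*Z*(Z - 6*Z**2) (J(Z) = (2*Z)*(Z - 6*Z**2) = 2*Z*(Z - 6*Z**2))
(299 + I)/(J(M) - 382) = (299 - 36)/(14**2*(2 - 12*14) - 382) = 263/(196*(2 - 168) - 382) = 263/(196*(-166) - 382) = 263/(-32536 - 382) = 263/(-32918) = 263*(-1/32918) = -263/32918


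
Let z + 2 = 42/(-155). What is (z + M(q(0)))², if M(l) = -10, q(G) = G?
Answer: 3617604/24025 ≈ 150.58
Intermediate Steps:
z = -352/155 (z = -2 + 42/(-155) = -2 + 42*(-1/155) = -2 - 42/155 = -352/155 ≈ -2.2710)
(z + M(q(0)))² = (-352/155 - 10)² = (-1902/155)² = 3617604/24025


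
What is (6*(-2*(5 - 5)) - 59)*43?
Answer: -2537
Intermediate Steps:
(6*(-2*(5 - 5)) - 59)*43 = (6*(-2*0) - 59)*43 = (6*0 - 59)*43 = (0 - 59)*43 = -59*43 = -2537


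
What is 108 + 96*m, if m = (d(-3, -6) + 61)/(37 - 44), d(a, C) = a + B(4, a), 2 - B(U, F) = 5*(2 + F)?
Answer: -5484/7 ≈ -783.43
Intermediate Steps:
B(U, F) = -8 - 5*F (B(U, F) = 2 - 5*(2 + F) = 2 - (10 + 5*F) = 2 + (-10 - 5*F) = -8 - 5*F)
d(a, C) = -8 - 4*a (d(a, C) = a + (-8 - 5*a) = -8 - 4*a)
m = -65/7 (m = ((-8 - 4*(-3)) + 61)/(37 - 44) = ((-8 + 12) + 61)/(-7) = (4 + 61)*(-⅐) = 65*(-⅐) = -65/7 ≈ -9.2857)
108 + 96*m = 108 + 96*(-65/7) = 108 - 6240/7 = -5484/7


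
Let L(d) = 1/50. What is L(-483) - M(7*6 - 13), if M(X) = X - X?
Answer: 1/50 ≈ 0.020000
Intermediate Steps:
M(X) = 0
L(d) = 1/50
L(-483) - M(7*6 - 13) = 1/50 - 1*0 = 1/50 + 0 = 1/50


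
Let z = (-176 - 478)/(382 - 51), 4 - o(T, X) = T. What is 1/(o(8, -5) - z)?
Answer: -331/670 ≈ -0.49403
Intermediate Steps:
o(T, X) = 4 - T
z = -654/331 ≈ -1.9758
1/(o(8, -5) - z) = 1/((4 - 1*8) - 1*(-654/331)) = 1/((4 - 8) + 654/331) = 1/(-4 + 654/331) = 1/(-670/331) = -331/670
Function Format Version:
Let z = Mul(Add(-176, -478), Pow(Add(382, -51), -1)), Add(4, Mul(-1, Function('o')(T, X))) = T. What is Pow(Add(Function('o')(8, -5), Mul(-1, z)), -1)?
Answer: Rational(-331, 670) ≈ -0.49403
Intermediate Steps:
Function('o')(T, X) = Add(4, Mul(-1, T))
z = Rational(-654, 331) (z = Mul(-654, Pow(331, -1)) = Mul(-654, Rational(1, 331)) = Rational(-654, 331) ≈ -1.9758)
Pow(Add(Function('o')(8, -5), Mul(-1, z)), -1) = Pow(Add(Add(4, Mul(-1, 8)), Mul(-1, Rational(-654, 331))), -1) = Pow(Add(Add(4, -8), Rational(654, 331)), -1) = Pow(Add(-4, Rational(654, 331)), -1) = Pow(Rational(-670, 331), -1) = Rational(-331, 670)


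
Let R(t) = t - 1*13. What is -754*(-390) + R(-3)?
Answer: 294044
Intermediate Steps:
R(t) = -13 + t (R(t) = t - 13 = -13 + t)
-754*(-390) + R(-3) = -754*(-390) + (-13 - 3) = 294060 - 16 = 294044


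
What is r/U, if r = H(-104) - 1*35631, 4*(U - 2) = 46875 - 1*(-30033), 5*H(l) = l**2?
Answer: -167339/96145 ≈ -1.7405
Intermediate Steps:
H(l) = l**2/5
U = 19229 (U = 2 + (46875 - 1*(-30033))/4 = 2 + (46875 + 30033)/4 = 2 + (1/4)*76908 = 2 + 19227 = 19229)
r = -167339/5 (r = (1/5)*(-104)**2 - 1*35631 = (1/5)*10816 - 35631 = 10816/5 - 35631 = -167339/5 ≈ -33468.)
r/U = -167339/5/19229 = -167339/5*1/19229 = -167339/96145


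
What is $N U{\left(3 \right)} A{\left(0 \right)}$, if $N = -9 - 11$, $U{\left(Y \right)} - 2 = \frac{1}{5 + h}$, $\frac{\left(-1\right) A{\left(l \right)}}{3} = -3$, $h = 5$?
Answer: $-378$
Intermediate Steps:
$A{\left(l \right)} = 9$ ($A{\left(l \right)} = \left(-3\right) \left(-3\right) = 9$)
$U{\left(Y \right)} = \frac{21}{10}$ ($U{\left(Y \right)} = 2 + \frac{1}{5 + 5} = 2 + \frac{1}{10} = \frac{21}{10}$)
$N = -20$ ($N = -9 - 11 = -20$)
$N U{\left(3 \right)} A{\left(0 \right)} = \left(-20\right) \frac{21}{10} \cdot 9 = \left(-42\right) 9 = -378$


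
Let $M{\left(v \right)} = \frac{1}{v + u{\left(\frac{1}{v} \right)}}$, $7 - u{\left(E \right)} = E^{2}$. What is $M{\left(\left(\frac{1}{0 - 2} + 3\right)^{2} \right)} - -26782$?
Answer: $\frac{885442202}{33061} \approx 26782.0$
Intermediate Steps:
$u{\left(E \right)} = 7 - E^{2}$
$M{\left(v \right)} = \frac{1}{7 + v - \frac{1}{v^{2}}}$ ($M{\left(v \right)} = \frac{1}{v - \left(-7 + \left(\frac{1}{v}\right)^{2}\right)} = \frac{1}{v + \left(7 - \frac{1}{v^{2}}\right)} = \frac{1}{7 + v - \frac{1}{v^{2}}}$)
$M{\left(\left(\frac{1}{0 - 2} + 3\right)^{2} \right)} - -26782 = \frac{\left(\left(\frac{1}{0 - 2} + 3\right)^{2}\right)^{2}}{-1 + \left(\left(\frac{1}{0 - 2} + 3\right)^{2}\right)^{2} \left(7 + \left(\frac{1}{0 - 2} + 3\right)^{2}\right)} - -26782 = \frac{\left(\left(\frac{1}{-2} + 3\right)^{2}\right)^{2}}{-1 + \left(\left(\frac{1}{-2} + 3\right)^{2}\right)^{2} \left(7 + \left(\frac{1}{-2} + 3\right)^{2}\right)} + 26782 = \frac{\left(\left(- \frac{1}{2} + 3\right)^{2}\right)^{2}}{-1 + \left(\left(- \frac{1}{2} + 3\right)^{2}\right)^{2} \left(7 + \left(- \frac{1}{2} + 3\right)^{2}\right)} + 26782 = \frac{\left(\left(\frac{5}{2}\right)^{2}\right)^{2}}{-1 + \left(\left(\frac{5}{2}\right)^{2}\right)^{2} \left(7 + \left(\frac{5}{2}\right)^{2}\right)} + 26782 = \frac{\left(\frac{25}{4}\right)^{2}}{-1 + \left(\frac{25}{4}\right)^{2} \left(7 + \frac{25}{4}\right)} + 26782 = \frac{625}{16 \left(-1 + \frac{625}{16} \cdot \frac{53}{4}\right)} + 26782 = \frac{625}{16 \left(-1 + \frac{33125}{64}\right)} + 26782 = \frac{625}{16 \cdot \frac{33061}{64}} + 26782 = \frac{625}{16} \cdot \frac{64}{33061} + 26782 = \frac{2500}{33061} + 26782 = \frac{885442202}{33061}$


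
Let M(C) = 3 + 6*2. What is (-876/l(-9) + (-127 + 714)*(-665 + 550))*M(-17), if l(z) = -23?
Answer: -23276085/23 ≈ -1.0120e+6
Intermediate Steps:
M(C) = 15 (M(C) = 3 + 12 = 15)
(-876/l(-9) + (-127 + 714)*(-665 + 550))*M(-17) = (-876/(-23) + (-127 + 714)*(-665 + 550))*15 = (-876*(-1/23) + 587*(-115))*15 = (876/23 - 67505)*15 = -1551739/23*15 = -23276085/23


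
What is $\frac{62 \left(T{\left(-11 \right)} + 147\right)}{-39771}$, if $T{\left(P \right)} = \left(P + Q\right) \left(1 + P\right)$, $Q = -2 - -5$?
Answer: $- \frac{14074}{39771} \approx -0.35388$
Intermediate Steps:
$Q = 3$ ($Q = -2 + 5 = 3$)
$T{\left(P \right)} = \left(1 + P\right) \left(3 + P\right)$ ($T{\left(P \right)} = \left(P + 3\right) \left(1 + P\right) = \left(3 + P\right) \left(1 + P\right) = \left(1 + P\right) \left(3 + P\right)$)
$\frac{62 \left(T{\left(-11 \right)} + 147\right)}{-39771} = \frac{62 \left(\left(3 + \left(-11\right)^{2} + 4 \left(-11\right)\right) + 147\right)}{-39771} = 62 \left(\left(3 + 121 - 44\right) + 147\right) \left(- \frac{1}{39771}\right) = 62 \left(80 + 147\right) \left(- \frac{1}{39771}\right) = 62 \cdot 227 \left(- \frac{1}{39771}\right) = 14074 \left(- \frac{1}{39771}\right) = - \frac{14074}{39771}$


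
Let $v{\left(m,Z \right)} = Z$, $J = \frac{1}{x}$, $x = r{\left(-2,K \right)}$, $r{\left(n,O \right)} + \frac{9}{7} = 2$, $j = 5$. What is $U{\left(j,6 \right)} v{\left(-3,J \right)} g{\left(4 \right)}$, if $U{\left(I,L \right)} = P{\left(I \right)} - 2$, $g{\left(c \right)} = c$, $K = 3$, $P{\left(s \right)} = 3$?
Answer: $\frac{28}{5} \approx 5.6$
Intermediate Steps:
$r{\left(n,O \right)} = \frac{5}{7}$ ($r{\left(n,O \right)} = - \frac{9}{7} + 2 = \frac{5}{7}$)
$x = \frac{5}{7} \approx 0.71429$
$J = \frac{7}{5}$ ($J = \frac{1}{\frac{5}{7}} = \frac{7}{5} \approx 1.4$)
$U{\left(I,L \right)} = 1$ ($U{\left(I,L \right)} = 3 - 2 = 1$)
$U{\left(j,6 \right)} v{\left(-3,J \right)} g{\left(4 \right)} = 1 \cdot \frac{7}{5} \cdot 4 = \frac{7}{5} \cdot 4 = \frac{28}{5}$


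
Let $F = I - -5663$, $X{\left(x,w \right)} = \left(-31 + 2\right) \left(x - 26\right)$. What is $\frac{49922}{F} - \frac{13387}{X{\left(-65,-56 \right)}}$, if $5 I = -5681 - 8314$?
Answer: $\frac{46701895}{3779048} \approx 12.358$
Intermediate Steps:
$X{\left(x,w \right)} = 754 - 29 x$ ($X{\left(x,w \right)} = - 29 \left(-26 + x\right) = 754 - 29 x$)
$I = -2799$ ($I = \frac{-5681 - 8314}{5} = \frac{1}{5} \left(-13995\right) = -2799$)
$F = 2864$ ($F = -2799 - -5663 = -2799 + 5663 = 2864$)
$\frac{49922}{F} - \frac{13387}{X{\left(-65,-56 \right)}} = \frac{49922}{2864} - \frac{13387}{754 - -1885} = 49922 \cdot \frac{1}{2864} - \frac{13387}{754 + 1885} = \frac{24961}{1432} - \frac{13387}{2639} = \frac{46701895}{3779048}$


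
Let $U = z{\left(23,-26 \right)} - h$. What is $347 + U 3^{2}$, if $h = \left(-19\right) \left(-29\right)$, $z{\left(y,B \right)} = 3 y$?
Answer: $-3991$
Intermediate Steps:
$h = 551$
$U = -482$ ($U = 3 \cdot 23 - 551 = 69 - 551 = -482$)
$347 + U 3^{2} = 347 - 482 \cdot 3^{2} = 347 - 4338 = -3991$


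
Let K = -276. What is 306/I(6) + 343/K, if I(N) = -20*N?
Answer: -2617/690 ≈ -3.7928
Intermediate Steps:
306/I(6) + 343/K = 306/((-20*6)) + 343/(-276) = 306/(-120) + 343*(-1/276) = 306*(-1/120) - 343/276 = -51/20 - 343/276 = -2617/690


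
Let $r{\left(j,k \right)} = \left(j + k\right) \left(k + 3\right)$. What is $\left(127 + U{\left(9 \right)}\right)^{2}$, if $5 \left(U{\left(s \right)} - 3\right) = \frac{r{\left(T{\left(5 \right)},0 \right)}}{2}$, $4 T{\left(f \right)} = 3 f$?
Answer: $\frac{1100401}{64} \approx 17194.0$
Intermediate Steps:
$T{\left(f \right)} = \frac{3 f}{4}$
$r{\left(j,k \right)} = \left(3 + k\right) \left(j + k\right)$ ($r{\left(j,k \right)} = \left(j + k\right) \left(3 + k\right) = \left(3 + k\right) \left(j + k\right)$)
$U{\left(s \right)} = \frac{33}{8}$ ($U{\left(s \right)} = 3 + \frac{\left(0^{2} + 3 \cdot \frac{3}{4} \cdot 5 + 3 \cdot 0 + \frac{3}{4} \cdot 5 \cdot 0\right) \frac{1}{2}}{5} = 3 + \frac{\left(0 + 3 \cdot \frac{15}{4} + 0 + \frac{15}{4} \cdot 0\right) \frac{1}{2}}{5} = 3 + \frac{\left(0 + \frac{45}{4} + 0 + 0\right) \frac{1}{2}}{5} = 3 + \frac{\frac{45}{4} \cdot \frac{1}{2}}{5} = 3 + \frac{1}{5} \cdot \frac{45}{8} = 3 + \frac{9}{8} = \frac{33}{8}$)
$\left(127 + U{\left(9 \right)}\right)^{2} = \left(127 + \frac{33}{8}\right)^{2} = \left(\frac{1049}{8}\right)^{2} = \frac{1100401}{64}$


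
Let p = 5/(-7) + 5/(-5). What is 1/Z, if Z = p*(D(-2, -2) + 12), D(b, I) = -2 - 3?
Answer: -1/12 ≈ -0.083333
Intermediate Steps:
D(b, I) = -5
p = -12/7 (p = 5*(-1/7) + 5*(-1/5) = -5/7 - 1 = -12/7 ≈ -1.7143)
Z = -12 (Z = -12*(-5 + 12)/7 = -12/7*7 = -12)
1/Z = 1/(-12) = -1/12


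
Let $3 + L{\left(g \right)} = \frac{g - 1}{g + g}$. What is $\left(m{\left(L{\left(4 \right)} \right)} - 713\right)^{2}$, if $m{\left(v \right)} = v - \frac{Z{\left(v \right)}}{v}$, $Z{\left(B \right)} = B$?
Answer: $\frac{32867289}{64} \approx 5.1355 \cdot 10^{5}$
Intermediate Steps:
$L{\left(g \right)} = -3 + \frac{-1 + g}{2 g}$ ($L{\left(g \right)} = -3 + \frac{g - 1}{g + g} = -3 + \frac{-1 + g}{2 g}$)
$m{\left(v \right)} = -1 + v$ ($m{\left(v \right)} = v - \frac{v}{v} = v - 1 = -1 + v$)
$\left(m{\left(L{\left(4 \right)} \right)} - 713\right)^{2} = \left(\left(-1 + \frac{-1 - 20}{2 \cdot 4}\right) - 713\right)^{2} = \left(\left(-1 + \frac{1}{2} \cdot \frac{1}{4} \left(-1 - 20\right)\right) - 713\right)^{2} = \left(\left(-1 + \frac{1}{2} \cdot \frac{1}{4} \left(-21\right)\right) - 713\right)^{2} = \left(\left(-1 - \frac{21}{8}\right) - 713\right)^{2} = \left(- \frac{29}{8} - 713\right)^{2} = \left(- \frac{5733}{8}\right)^{2} = \frac{32867289}{64}$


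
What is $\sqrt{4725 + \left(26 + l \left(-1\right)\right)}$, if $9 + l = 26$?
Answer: $3 \sqrt{526} \approx 68.804$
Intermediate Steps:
$l = 17$ ($l = -9 + 26 = 17$)
$\sqrt{4725 + \left(26 + l \left(-1\right)\right)} = \sqrt{4725 + \left(26 + 17 \left(-1\right)\right)} = \sqrt{4725 + \left(26 - 17\right)} = \sqrt{4725 + 9} = \sqrt{4734} = 3 \sqrt{526}$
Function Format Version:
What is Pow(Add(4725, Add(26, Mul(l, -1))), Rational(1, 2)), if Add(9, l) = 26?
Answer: Mul(3, Pow(526, Rational(1, 2))) ≈ 68.804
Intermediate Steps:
l = 17 (l = Add(-9, 26) = 17)
Pow(Add(4725, Add(26, Mul(l, -1))), Rational(1, 2)) = Pow(Add(4725, Add(26, Mul(17, -1))), Rational(1, 2)) = Pow(Add(4725, Add(26, -17)), Rational(1, 2)) = Pow(Add(4725, 9), Rational(1, 2)) = Pow(4734, Rational(1, 2)) = Mul(3, Pow(526, Rational(1, 2)))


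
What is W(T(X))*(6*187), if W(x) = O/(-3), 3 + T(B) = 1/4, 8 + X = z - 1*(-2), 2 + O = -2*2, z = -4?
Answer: 2244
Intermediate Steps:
O = -6 (O = -2 - 2*2 = -2 - 1*4 = -2 - 4 = -6)
X = -10 (X = -8 + (-4 - 1*(-2)) = -8 + (-4 + 2) = -8 - 2 = -10)
T(B) = -11/4 (T(B) = -3 + 1/4 = -3 + ¼ = -11/4)
W(x) = 2 (W(x) = -6/(-3) = -6*(-⅓) = 2)
W(T(X))*(6*187) = 2*(6*187) = 2*1122 = 2244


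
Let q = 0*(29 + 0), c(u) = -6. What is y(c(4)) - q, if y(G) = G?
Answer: -6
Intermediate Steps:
q = 0 (q = 0*29 = 0)
y(c(4)) - q = -6 - 1*0 = -6 + 0 = -6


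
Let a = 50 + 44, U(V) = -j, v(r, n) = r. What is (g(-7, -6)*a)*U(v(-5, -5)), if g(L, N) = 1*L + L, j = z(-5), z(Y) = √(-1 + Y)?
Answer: 1316*I*√6 ≈ 3223.5*I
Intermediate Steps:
j = I*√6 (j = √(-1 - 5) = √(-6) = I*√6 ≈ 2.4495*I)
g(L, N) = 2*L (g(L, N) = L + L = 2*L)
U(V) = -I*√6
a = 94
(g(-7, -6)*a)*U(v(-5, -5)) = ((2*(-7))*94)*(-I*√6) = (-14*94)*(-I*√6) = -(-1316)*I*√6 = 1316*I*√6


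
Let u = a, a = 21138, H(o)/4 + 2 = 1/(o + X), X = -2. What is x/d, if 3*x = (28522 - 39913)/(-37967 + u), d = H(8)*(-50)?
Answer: 11391/18511900 ≈ 0.00061533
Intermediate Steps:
H(o) = -8 + 4/(-2 + o) (H(o) = -8 + 4/(o - 2) = -8 + 4/(-2 + o))
u = 21138
d = 1100/3 (d = (4*(5 - 2*8)/(-2 + 8))*(-50) = (4*(5 - 16)/6)*(-50) = (4*(1/6)*(-11))*(-50) = -22/3*(-50) = 1100/3 ≈ 366.67)
x = 3797/16829 (x = ((28522 - 39913)/(-37967 + 21138))/3 = (-11391/(-16829))/3 = (-11391*(-1/16829))/3 = (1/3)*(11391/16829) = 3797/16829 ≈ 0.22562)
x/d = 3797/(16829*(1100/3)) = (3797/16829)*(3/1100) = 11391/18511900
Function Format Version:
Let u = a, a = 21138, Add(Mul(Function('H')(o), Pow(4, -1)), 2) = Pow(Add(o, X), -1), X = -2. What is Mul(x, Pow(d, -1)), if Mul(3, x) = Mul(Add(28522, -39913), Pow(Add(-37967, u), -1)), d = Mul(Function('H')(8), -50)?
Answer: Rational(11391, 18511900) ≈ 0.00061533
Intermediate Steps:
Function('H')(o) = Add(-8, Mul(4, Pow(Add(-2, o), -1))) (Function('H')(o) = Add(-8, Mul(4, Pow(Add(o, -2), -1))) = Add(-8, Mul(4, Pow(Add(-2, o), -1))))
u = 21138
d = Rational(1100, 3) (d = Mul(Mul(4, Pow(Add(-2, 8), -1), Add(5, Mul(-2, 8))), -50) = Mul(Mul(4, Pow(6, -1), Add(5, -16)), -50) = Mul(Mul(4, Rational(1, 6), -11), -50) = Mul(Rational(-22, 3), -50) = Rational(1100, 3) ≈ 366.67)
x = Rational(3797, 16829) (x = Mul(Rational(1, 3), Mul(Add(28522, -39913), Pow(Add(-37967, 21138), -1))) = Mul(Rational(1, 3), Mul(-11391, Pow(-16829, -1))) = Mul(Rational(1, 3), Mul(-11391, Rational(-1, 16829))) = Mul(Rational(1, 3), Rational(11391, 16829)) = Rational(3797, 16829) ≈ 0.22562)
Mul(x, Pow(d, -1)) = Mul(Rational(3797, 16829), Pow(Rational(1100, 3), -1)) = Mul(Rational(3797, 16829), Rational(3, 1100)) = Rational(11391, 18511900)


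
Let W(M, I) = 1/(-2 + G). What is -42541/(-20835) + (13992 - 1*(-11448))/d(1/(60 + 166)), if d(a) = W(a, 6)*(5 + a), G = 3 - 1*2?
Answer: -39913822843/7854795 ≈ -5081.5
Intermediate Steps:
G = 1 (G = 3 - 2 = 1)
W(M, I) = -1 (W(M, I) = 1/(-2 + 1) = 1/(-1) = -1)
d(a) = -5 - a (d(a) = -(5 + a) = -5 - a)
-42541/(-20835) + (13992 - 1*(-11448))/d(1/(60 + 166)) = -42541/(-20835) + (13992 - 1*(-11448))/(-5 - 1/(60 + 166)) = -42541*(-1/20835) + (13992 + 11448)/(-5 - 1/226) = 42541/20835 + 25440/(-5 - 1*1/226) = 42541/20835 + 25440/(-5 - 1/226) = 42541/20835 + 25440/(-1131/226) = 42541/20835 + 25440*(-226/1131) = 42541/20835 - 1916480/377 = -39913822843/7854795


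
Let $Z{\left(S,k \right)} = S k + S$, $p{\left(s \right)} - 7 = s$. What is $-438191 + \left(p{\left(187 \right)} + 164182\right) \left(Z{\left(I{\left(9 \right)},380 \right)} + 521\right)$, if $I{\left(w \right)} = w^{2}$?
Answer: $5158009441$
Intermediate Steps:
$p{\left(s \right)} = 7 + s$
$Z{\left(S,k \right)} = S + S k$
$-438191 + \left(p{\left(187 \right)} + 164182\right) \left(Z{\left(I{\left(9 \right)},380 \right)} + 521\right) = -438191 + \left(\left(7 + 187\right) + 164182\right) \left(9^{2} \left(1 + 380\right) + 521\right) = -438191 + \left(194 + 164182\right) \left(81 \cdot 381 + 521\right) = -438191 + 164376 \left(30861 + 521\right) = -438191 + 164376 \cdot 31382 = -438191 + 5158447632 = 5158009441$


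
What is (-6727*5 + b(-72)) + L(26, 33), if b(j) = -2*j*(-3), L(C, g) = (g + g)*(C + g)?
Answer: -30173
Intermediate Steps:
L(C, g) = 2*g*(C + g) (L(C, g) = (2*g)*(C + g) = 2*g*(C + g))
b(j) = 6*j
(-6727*5 + b(-72)) + L(26, 33) = (-6727*5 + 6*(-72)) + 2*33*(26 + 33) = (-33635 - 432) + 2*33*59 = -34067 + 3894 = -30173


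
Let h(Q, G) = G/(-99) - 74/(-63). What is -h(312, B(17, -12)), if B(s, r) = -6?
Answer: -856/693 ≈ -1.2352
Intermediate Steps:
h(Q, G) = 74/63 - G/99 (h(Q, G) = G*(-1/99) - 74*(-1/63) = -G/99 + 74/63 = 74/63 - G/99)
-h(312, B(17, -12)) = -(74/63 - 1/99*(-6)) = -(74/63 + 2/33) = -1*856/693 = -856/693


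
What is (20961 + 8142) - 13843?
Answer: 15260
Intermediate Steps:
(20961 + 8142) - 13843 = 29103 - 13843 = 15260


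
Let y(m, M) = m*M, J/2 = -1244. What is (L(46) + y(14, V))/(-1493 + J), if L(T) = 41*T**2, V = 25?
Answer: -87106/3981 ≈ -21.880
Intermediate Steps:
J = -2488 (J = 2*(-1244) = -2488)
y(m, M) = M*m
(L(46) + y(14, V))/(-1493 + J) = (41*46**2 + 25*14)/(-1493 - 2488) = (41*2116 + 350)/(-3981) = (86756 + 350)*(-1/3981) = 87106*(-1/3981) = -87106/3981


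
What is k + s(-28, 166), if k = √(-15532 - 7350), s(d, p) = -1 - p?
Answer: -167 + I*√22882 ≈ -167.0 + 151.27*I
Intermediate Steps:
k = I*√22882 (k = √(-22882) = I*√22882 ≈ 151.27*I)
k + s(-28, 166) = I*√22882 + (-1 - 1*166) = I*√22882 + (-1 - 166) = I*√22882 - 167 = -167 + I*√22882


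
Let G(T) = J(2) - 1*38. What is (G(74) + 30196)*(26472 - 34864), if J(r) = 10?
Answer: -253169856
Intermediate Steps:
G(T) = -28 (G(T) = 10 - 1*38 = 10 - 38 = -28)
(G(74) + 30196)*(26472 - 34864) = (-28 + 30196)*(26472 - 34864) = 30168*(-8392) = -253169856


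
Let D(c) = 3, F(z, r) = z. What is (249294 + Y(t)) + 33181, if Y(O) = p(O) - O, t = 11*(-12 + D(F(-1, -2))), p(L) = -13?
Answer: 282561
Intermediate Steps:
t = -99 (t = 11*(-12 + 3) = 11*(-9) = -99)
Y(O) = -13 - O
(249294 + Y(t)) + 33181 = (249294 + (-13 - 1*(-99))) + 33181 = (249294 + (-13 + 99)) + 33181 = (249294 + 86) + 33181 = 249380 + 33181 = 282561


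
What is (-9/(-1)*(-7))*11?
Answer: -693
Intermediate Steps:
(-9/(-1)*(-7))*11 = (-9*(-1)*(-7))*11 = (9*(-7))*11 = -63*11 = -693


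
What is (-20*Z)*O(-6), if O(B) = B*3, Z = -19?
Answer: -6840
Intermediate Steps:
O(B) = 3*B
(-20*Z)*O(-6) = (-20*(-19))*(3*(-6)) = 380*(-18) = -6840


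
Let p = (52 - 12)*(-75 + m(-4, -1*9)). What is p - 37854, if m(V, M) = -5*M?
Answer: -39054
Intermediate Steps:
p = -1200 (p = (52 - 12)*(-75 - (-5)*9) = 40*(-75 - 5*(-9)) = 40*(-75 + 45) = 40*(-30) = -1200)
p - 37854 = -1200 - 37854 = -39054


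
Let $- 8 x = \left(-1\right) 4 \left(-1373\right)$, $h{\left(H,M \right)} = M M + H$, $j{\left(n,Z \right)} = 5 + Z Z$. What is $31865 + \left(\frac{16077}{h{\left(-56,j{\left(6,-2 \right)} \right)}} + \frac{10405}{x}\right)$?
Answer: $\frac{1115319596}{34325} \approx 32493.0$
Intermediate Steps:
$j{\left(n,Z \right)} = 5 + Z^{2}$
$h{\left(H,M \right)} = H + M^{2}$ ($h{\left(H,M \right)} = M^{2} + H = H + M^{2}$)
$x = - \frac{1373}{2}$ ($x = - \frac{\left(-1\right) 4 \left(-1373\right)}{8} = - \frac{\left(-4\right) \left(-1373\right)}{8} = \left(- \frac{1}{8}\right) 5492 = - \frac{1373}{2} \approx -686.5$)
$31865 + \left(\frac{16077}{h{\left(-56,j{\left(6,-2 \right)} \right)}} + \frac{10405}{x}\right) = 31865 + \left(\frac{16077}{-56 + \left(5 + \left(-2\right)^{2}\right)^{2}} + \frac{10405}{- \frac{1373}{2}}\right) = 31865 + \left(\frac{16077}{-56 + \left(5 + 4\right)^{2}} + 10405 \left(- \frac{2}{1373}\right)\right) = 31865 - \left(\frac{20810}{1373} - \frac{16077}{-56 + 9^{2}}\right) = 31865 - \left(\frac{20810}{1373} - \frac{16077}{-56 + 81}\right) = 31865 - \left(\frac{20810}{1373} - \frac{16077}{25}\right) = 31865 + \left(16077 \cdot \frac{1}{25} - \frac{20810}{1373}\right) = 31865 + \left(\frac{16077}{25} - \frac{20810}{1373}\right) = 31865 + \frac{21553471}{34325} = \frac{1115319596}{34325}$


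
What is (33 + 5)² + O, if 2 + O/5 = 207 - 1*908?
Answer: -2071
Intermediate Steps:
O = -3515 (O = -10 + 5*(207 - 1*908) = -10 + 5*(207 - 908) = -10 + 5*(-701) = -10 - 3505 = -3515)
(33 + 5)² + O = (33 + 5)² - 3515 = 38² - 3515 = 1444 - 3515 = -2071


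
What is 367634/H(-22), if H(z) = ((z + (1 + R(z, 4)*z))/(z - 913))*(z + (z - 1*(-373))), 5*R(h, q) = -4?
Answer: 2151050/7 ≈ 3.0729e+5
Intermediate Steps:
R(h, q) = -⅘ (R(h, q) = (⅕)*(-4) = -⅘)
H(z) = (1 + z/5)*(373 + 2*z)/(-913 + z) (H(z) = ((z + (1 - 4*z/5))/(z - 913))*(z + (z - 1*(-373))) = ((1 + z/5)/(-913 + z))*(z + (z + 373)) = ((1 + z/5)/(-913 + z))*(z + (373 + z)) = ((1 + z/5)/(-913 + z))*(373 + 2*z) = (1 + z/5)*(373 + 2*z)/(-913 + z))
367634/H(-22) = 367634/(((1865 + 2*(-22)² + 383*(-22))/(5*(-913 - 22)))) = 367634/(((⅕)*(1865 + 2*484 - 8426)/(-935))) = 367634/(((⅕)*(-1/935)*(1865 + 968 - 8426))) = 367634/(((⅕)*(-1/935)*(-5593))) = 367634/(329/275) = 367634*(275/329) = 2151050/7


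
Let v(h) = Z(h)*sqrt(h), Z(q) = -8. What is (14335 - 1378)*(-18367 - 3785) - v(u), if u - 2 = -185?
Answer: -287023464 + 8*I*sqrt(183) ≈ -2.8702e+8 + 108.22*I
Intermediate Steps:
u = -183 (u = 2 - 185 = -183)
v(h) = -8*sqrt(h)
(14335 - 1378)*(-18367 - 3785) - v(u) = (14335 - 1378)*(-18367 - 3785) - (-8)*sqrt(-183) = 12957*(-22152) - (-8)*I*sqrt(183) = -287023464 - (-8)*I*sqrt(183) = -287023464 + 8*I*sqrt(183)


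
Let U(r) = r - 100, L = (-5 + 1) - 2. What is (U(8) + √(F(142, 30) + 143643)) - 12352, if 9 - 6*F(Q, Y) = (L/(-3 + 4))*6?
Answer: -12444 + √574602/2 ≈ -12065.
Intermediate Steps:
L = -6 (L = -4 - 2 = -6)
F(Q, Y) = 15/2 (F(Q, Y) = 3/2 - -6/(-3 + 4)*6/6 = 3/2 - -6/1*6/6 = 3/2 - 1*(-6)*6/6 = 3/2 - (-1)*6 = 3/2 - ⅙*(-36) = 3/2 + 6 = 15/2)
U(r) = -100 + r
(U(8) + √(F(142, 30) + 143643)) - 12352 = ((-100 + 8) + √(15/2 + 143643)) - 12352 = (-92 + √(287301/2)) - 12352 = (-92 + √574602/2) - 12352 = -12444 + √574602/2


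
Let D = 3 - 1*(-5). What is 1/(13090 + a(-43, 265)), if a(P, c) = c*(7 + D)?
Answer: 1/17065 ≈ 5.8599e-5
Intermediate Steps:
D = 8 (D = 3 + 5 = 8)
a(P, c) = 15*c (a(P, c) = c*(7 + 8) = c*15 = 15*c)
1/(13090 + a(-43, 265)) = 1/(13090 + 15*265) = 1/(13090 + 3975) = 1/17065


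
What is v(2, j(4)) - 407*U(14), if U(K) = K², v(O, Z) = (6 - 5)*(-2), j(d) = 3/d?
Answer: -79774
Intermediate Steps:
v(O, Z) = -2 (v(O, Z) = 1*(-2) = -2)
v(2, j(4)) - 407*U(14) = -2 - 407*14² = -2 - 407*196 = -2 - 79772 = -79774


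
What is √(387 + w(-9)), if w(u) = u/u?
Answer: 2*√97 ≈ 19.698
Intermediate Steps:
w(u) = 1
√(387 + w(-9)) = √(387 + 1) = √388 = 2*√97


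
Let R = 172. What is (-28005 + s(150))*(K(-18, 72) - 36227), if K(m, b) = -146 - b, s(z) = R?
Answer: 1014373685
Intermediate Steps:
s(z) = 172
(-28005 + s(150))*(K(-18, 72) - 36227) = (-28005 + 172)*((-146 - 1*72) - 36227) = -27833*((-146 - 72) - 36227) = -27833*(-218 - 36227) = -27833*(-36445) = 1014373685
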